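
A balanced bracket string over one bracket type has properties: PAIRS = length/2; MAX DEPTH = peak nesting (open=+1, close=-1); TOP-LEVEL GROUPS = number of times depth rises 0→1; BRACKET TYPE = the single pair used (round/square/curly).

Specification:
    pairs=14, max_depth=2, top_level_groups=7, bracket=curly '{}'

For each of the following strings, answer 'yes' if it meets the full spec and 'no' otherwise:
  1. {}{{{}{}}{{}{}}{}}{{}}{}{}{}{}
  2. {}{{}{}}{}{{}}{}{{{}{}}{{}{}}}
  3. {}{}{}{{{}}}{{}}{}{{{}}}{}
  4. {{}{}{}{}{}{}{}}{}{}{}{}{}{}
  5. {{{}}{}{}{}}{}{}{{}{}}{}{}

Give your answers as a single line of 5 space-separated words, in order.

String 1 '{}{{{}{}}{{}{}}{}}{{}}{}{}{}{}': depth seq [1 0 1 2 3 2 3 2 1 2 3 2 3 2 1 2 1 0 1 2 1 0 1 0 1 0 1 0 1 0]
  -> pairs=15 depth=3 groups=7 -> no
String 2 '{}{{}{}}{}{{}}{}{{{}{}}{{}{}}}': depth seq [1 0 1 2 1 2 1 0 1 0 1 2 1 0 1 0 1 2 3 2 3 2 1 2 3 2 3 2 1 0]
  -> pairs=15 depth=3 groups=6 -> no
String 3 '{}{}{}{{{}}}{{}}{}{{{}}}{}': depth seq [1 0 1 0 1 0 1 2 3 2 1 0 1 2 1 0 1 0 1 2 3 2 1 0 1 0]
  -> pairs=13 depth=3 groups=8 -> no
String 4 '{{}{}{}{}{}{}{}}{}{}{}{}{}{}': depth seq [1 2 1 2 1 2 1 2 1 2 1 2 1 2 1 0 1 0 1 0 1 0 1 0 1 0 1 0]
  -> pairs=14 depth=2 groups=7 -> yes
String 5 '{{{}}{}{}{}}{}{}{{}{}}{}{}': depth seq [1 2 3 2 1 2 1 2 1 2 1 0 1 0 1 0 1 2 1 2 1 0 1 0 1 0]
  -> pairs=13 depth=3 groups=6 -> no

Answer: no no no yes no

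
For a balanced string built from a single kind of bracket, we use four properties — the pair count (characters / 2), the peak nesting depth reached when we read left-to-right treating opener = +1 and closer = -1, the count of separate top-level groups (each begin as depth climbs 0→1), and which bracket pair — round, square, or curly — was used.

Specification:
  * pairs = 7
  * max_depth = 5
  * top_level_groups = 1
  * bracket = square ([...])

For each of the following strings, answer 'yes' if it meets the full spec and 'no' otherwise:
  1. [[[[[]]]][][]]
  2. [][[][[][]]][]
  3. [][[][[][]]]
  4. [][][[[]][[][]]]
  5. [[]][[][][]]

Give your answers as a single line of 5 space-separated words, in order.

Answer: yes no no no no

Derivation:
String 1 '[[[[[]]]][][]]': depth seq [1 2 3 4 5 4 3 2 1 2 1 2 1 0]
  -> pairs=7 depth=5 groups=1 -> yes
String 2 '[][[][[][]]][]': depth seq [1 0 1 2 1 2 3 2 3 2 1 0 1 0]
  -> pairs=7 depth=3 groups=3 -> no
String 3 '[][[][[][]]]': depth seq [1 0 1 2 1 2 3 2 3 2 1 0]
  -> pairs=6 depth=3 groups=2 -> no
String 4 '[][][[[]][[][]]]': depth seq [1 0 1 0 1 2 3 2 1 2 3 2 3 2 1 0]
  -> pairs=8 depth=3 groups=3 -> no
String 5 '[[]][[][][]]': depth seq [1 2 1 0 1 2 1 2 1 2 1 0]
  -> pairs=6 depth=2 groups=2 -> no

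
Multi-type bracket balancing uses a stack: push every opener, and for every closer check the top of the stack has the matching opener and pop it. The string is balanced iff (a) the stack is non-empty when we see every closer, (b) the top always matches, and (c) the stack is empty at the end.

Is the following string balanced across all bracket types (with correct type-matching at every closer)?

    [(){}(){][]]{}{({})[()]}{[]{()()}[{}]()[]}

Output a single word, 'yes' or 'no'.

pos 0: push '['; stack = [
pos 1: push '('; stack = [(
pos 2: ')' matches '('; pop; stack = [
pos 3: push '{'; stack = [{
pos 4: '}' matches '{'; pop; stack = [
pos 5: push '('; stack = [(
pos 6: ')' matches '('; pop; stack = [
pos 7: push '{'; stack = [{
pos 8: saw closer ']' but top of stack is '{' (expected '}') → INVALID
Verdict: type mismatch at position 8: ']' closes '{' → no

Answer: no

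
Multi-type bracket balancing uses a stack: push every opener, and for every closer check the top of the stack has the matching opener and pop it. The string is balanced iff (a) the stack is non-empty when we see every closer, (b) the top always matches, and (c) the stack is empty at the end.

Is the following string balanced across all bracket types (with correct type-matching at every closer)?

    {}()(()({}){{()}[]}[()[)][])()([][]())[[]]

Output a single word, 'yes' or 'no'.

Answer: no

Derivation:
pos 0: push '{'; stack = {
pos 1: '}' matches '{'; pop; stack = (empty)
pos 2: push '('; stack = (
pos 3: ')' matches '('; pop; stack = (empty)
pos 4: push '('; stack = (
pos 5: push '('; stack = ((
pos 6: ')' matches '('; pop; stack = (
pos 7: push '('; stack = ((
pos 8: push '{'; stack = (({
pos 9: '}' matches '{'; pop; stack = ((
pos 10: ')' matches '('; pop; stack = (
pos 11: push '{'; stack = ({
pos 12: push '{'; stack = ({{
pos 13: push '('; stack = ({{(
pos 14: ')' matches '('; pop; stack = ({{
pos 15: '}' matches '{'; pop; stack = ({
pos 16: push '['; stack = ({[
pos 17: ']' matches '['; pop; stack = ({
pos 18: '}' matches '{'; pop; stack = (
pos 19: push '['; stack = ([
pos 20: push '('; stack = ([(
pos 21: ')' matches '('; pop; stack = ([
pos 22: push '['; stack = ([[
pos 23: saw closer ')' but top of stack is '[' (expected ']') → INVALID
Verdict: type mismatch at position 23: ')' closes '[' → no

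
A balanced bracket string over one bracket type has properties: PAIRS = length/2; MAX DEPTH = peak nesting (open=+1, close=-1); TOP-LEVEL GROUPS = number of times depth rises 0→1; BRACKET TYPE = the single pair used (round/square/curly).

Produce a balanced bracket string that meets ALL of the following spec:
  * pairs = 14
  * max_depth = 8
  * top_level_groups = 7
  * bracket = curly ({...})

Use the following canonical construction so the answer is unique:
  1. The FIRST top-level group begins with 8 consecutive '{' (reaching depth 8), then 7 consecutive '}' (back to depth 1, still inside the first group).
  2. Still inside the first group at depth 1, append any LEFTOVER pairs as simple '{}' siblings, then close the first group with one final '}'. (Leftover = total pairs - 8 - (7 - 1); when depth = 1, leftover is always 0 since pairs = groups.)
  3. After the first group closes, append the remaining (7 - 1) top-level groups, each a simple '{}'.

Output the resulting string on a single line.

Spec: pairs=14 depth=8 groups=7
Leftover pairs = 14 - 8 - (7-1) = 0
First group: deep chain of depth 8 + 0 sibling pairs
Remaining 6 groups: simple '{}' each

Answer: {{{{{{{{}}}}}}}}{}{}{}{}{}{}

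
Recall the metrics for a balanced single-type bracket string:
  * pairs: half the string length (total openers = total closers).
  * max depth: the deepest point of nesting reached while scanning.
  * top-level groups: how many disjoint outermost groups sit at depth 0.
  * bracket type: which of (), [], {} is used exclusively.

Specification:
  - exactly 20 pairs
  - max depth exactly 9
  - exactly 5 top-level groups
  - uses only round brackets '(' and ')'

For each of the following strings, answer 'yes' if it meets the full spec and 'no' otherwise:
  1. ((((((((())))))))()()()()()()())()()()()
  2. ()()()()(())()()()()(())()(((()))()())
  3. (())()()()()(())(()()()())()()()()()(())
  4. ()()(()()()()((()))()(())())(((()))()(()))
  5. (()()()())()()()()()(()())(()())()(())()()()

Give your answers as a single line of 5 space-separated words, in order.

Answer: yes no no no no

Derivation:
String 1 '((((((((())))))))()()()()()()())()()()()': depth seq [1 2 3 4 5 6 7 8 9 8 7 6 5 4 3 2 1 2 1 2 1 2 1 2 1 2 1 2 1 2 1 0 1 0 1 0 1 0 1 0]
  -> pairs=20 depth=9 groups=5 -> yes
String 2 '()()()()(())()()()()(())()(((()))()())': depth seq [1 0 1 0 1 0 1 0 1 2 1 0 1 0 1 0 1 0 1 0 1 2 1 0 1 0 1 2 3 4 3 2 1 2 1 2 1 0]
  -> pairs=19 depth=4 groups=12 -> no
String 3 '(())()()()()(())(()()()())()()()()()(())': depth seq [1 2 1 0 1 0 1 0 1 0 1 0 1 2 1 0 1 2 1 2 1 2 1 2 1 0 1 0 1 0 1 0 1 0 1 0 1 2 1 0]
  -> pairs=20 depth=2 groups=13 -> no
String 4 '()()(()()()()((()))()(())())(((()))()(()))': depth seq [1 0 1 0 1 2 1 2 1 2 1 2 1 2 3 4 3 2 1 2 1 2 3 2 1 2 1 0 1 2 3 4 3 2 1 2 1 2 3 2 1 0]
  -> pairs=21 depth=4 groups=4 -> no
String 5 '(()()()())()()()()()(()())(()())()(())()()()': depth seq [1 2 1 2 1 2 1 2 1 0 1 0 1 0 1 0 1 0 1 0 1 2 1 2 1 0 1 2 1 2 1 0 1 0 1 2 1 0 1 0 1 0 1 0]
  -> pairs=22 depth=2 groups=13 -> no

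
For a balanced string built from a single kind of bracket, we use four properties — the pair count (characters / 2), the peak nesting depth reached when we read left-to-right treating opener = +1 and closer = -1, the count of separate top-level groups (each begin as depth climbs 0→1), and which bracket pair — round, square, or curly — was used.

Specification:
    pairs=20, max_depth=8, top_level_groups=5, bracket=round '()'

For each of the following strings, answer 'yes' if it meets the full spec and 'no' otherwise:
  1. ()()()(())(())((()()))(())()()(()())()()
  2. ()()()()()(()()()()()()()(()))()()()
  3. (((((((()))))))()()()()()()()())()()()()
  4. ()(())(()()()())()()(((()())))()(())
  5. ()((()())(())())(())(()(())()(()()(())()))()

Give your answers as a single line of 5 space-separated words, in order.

String 1 '()()()(())(())((()()))(())()()(()())()()': depth seq [1 0 1 0 1 0 1 2 1 0 1 2 1 0 1 2 3 2 3 2 1 0 1 2 1 0 1 0 1 0 1 2 1 2 1 0 1 0 1 0]
  -> pairs=20 depth=3 groups=12 -> no
String 2 '()()()()()(()()()()()()()(()))()()()': depth seq [1 0 1 0 1 0 1 0 1 0 1 2 1 2 1 2 1 2 1 2 1 2 1 2 1 2 3 2 1 0 1 0 1 0 1 0]
  -> pairs=18 depth=3 groups=9 -> no
String 3 '(((((((()))))))()()()()()()()())()()()()': depth seq [1 2 3 4 5 6 7 8 7 6 5 4 3 2 1 2 1 2 1 2 1 2 1 2 1 2 1 2 1 2 1 0 1 0 1 0 1 0 1 0]
  -> pairs=20 depth=8 groups=5 -> yes
String 4 '()(())(()()()())()()(((()())))()(())': depth seq [1 0 1 2 1 0 1 2 1 2 1 2 1 2 1 0 1 0 1 0 1 2 3 4 3 4 3 2 1 0 1 0 1 2 1 0]
  -> pairs=18 depth=4 groups=8 -> no
String 5 '()((()())(())())(())(()(())()(()()(())()))()': depth seq [1 0 1 2 3 2 3 2 1 2 3 2 1 2 1 0 1 2 1 0 1 2 1 2 3 2 1 2 1 2 3 2 3 2 3 4 3 2 3 2 1 0 1 0]
  -> pairs=22 depth=4 groups=5 -> no

Answer: no no yes no no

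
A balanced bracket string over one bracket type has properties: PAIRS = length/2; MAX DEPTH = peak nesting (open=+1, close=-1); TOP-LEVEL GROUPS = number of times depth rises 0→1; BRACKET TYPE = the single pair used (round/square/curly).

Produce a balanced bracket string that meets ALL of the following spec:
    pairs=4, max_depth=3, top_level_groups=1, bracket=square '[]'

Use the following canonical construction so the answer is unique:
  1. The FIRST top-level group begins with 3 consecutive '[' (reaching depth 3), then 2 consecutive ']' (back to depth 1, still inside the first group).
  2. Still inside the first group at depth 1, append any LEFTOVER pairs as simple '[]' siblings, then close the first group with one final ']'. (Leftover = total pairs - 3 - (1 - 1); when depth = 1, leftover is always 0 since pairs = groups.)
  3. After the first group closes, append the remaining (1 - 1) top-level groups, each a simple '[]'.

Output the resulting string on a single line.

Answer: [[[]][]]

Derivation:
Spec: pairs=4 depth=3 groups=1
Leftover pairs = 4 - 3 - (1-1) = 1
First group: deep chain of depth 3 + 1 sibling pairs
Remaining 0 groups: simple '[]' each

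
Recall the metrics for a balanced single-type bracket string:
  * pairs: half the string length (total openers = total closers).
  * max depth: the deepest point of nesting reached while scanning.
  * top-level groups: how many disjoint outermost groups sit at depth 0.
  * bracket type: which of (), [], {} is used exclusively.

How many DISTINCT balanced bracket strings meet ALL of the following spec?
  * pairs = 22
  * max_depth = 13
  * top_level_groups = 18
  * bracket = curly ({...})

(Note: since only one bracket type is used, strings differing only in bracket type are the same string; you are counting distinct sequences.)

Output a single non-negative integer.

Spec: pairs=22 depth=13 groups=18
Count(depth <= 13) = 10350
Count(depth <= 12) = 10350
Count(depth == 13) = 10350 - 10350 = 0

Answer: 0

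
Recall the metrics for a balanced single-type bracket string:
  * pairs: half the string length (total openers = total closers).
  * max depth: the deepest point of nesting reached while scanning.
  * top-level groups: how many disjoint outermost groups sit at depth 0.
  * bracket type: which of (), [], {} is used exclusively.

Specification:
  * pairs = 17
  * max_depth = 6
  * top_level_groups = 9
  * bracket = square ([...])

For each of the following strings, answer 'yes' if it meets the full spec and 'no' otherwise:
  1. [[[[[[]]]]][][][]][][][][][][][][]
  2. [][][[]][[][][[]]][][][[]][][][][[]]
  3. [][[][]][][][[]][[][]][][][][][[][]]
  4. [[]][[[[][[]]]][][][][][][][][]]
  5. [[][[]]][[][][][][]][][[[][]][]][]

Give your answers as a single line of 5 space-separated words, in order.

Answer: yes no no no no

Derivation:
String 1 '[[[[[[]]]]][][][]][][][][][][][][]': depth seq [1 2 3 4 5 6 5 4 3 2 1 2 1 2 1 2 1 0 1 0 1 0 1 0 1 0 1 0 1 0 1 0 1 0]
  -> pairs=17 depth=6 groups=9 -> yes
String 2 '[][][[]][[][][[]]][][][[]][][][][[]]': depth seq [1 0 1 0 1 2 1 0 1 2 1 2 1 2 3 2 1 0 1 0 1 0 1 2 1 0 1 0 1 0 1 0 1 2 1 0]
  -> pairs=18 depth=3 groups=11 -> no
String 3 '[][[][]][][][[]][[][]][][][][][[][]]': depth seq [1 0 1 2 1 2 1 0 1 0 1 0 1 2 1 0 1 2 1 2 1 0 1 0 1 0 1 0 1 0 1 2 1 2 1 0]
  -> pairs=18 depth=2 groups=11 -> no
String 4 '[[]][[[[][[]]]][][][][][][][][]]': depth seq [1 2 1 0 1 2 3 4 3 4 5 4 3 2 1 2 1 2 1 2 1 2 1 2 1 2 1 2 1 2 1 0]
  -> pairs=16 depth=5 groups=2 -> no
String 5 '[[][[]]][[][][][][]][][[[][]][]][]': depth seq [1 2 1 2 3 2 1 0 1 2 1 2 1 2 1 2 1 2 1 0 1 0 1 2 3 2 3 2 1 2 1 0 1 0]
  -> pairs=17 depth=3 groups=5 -> no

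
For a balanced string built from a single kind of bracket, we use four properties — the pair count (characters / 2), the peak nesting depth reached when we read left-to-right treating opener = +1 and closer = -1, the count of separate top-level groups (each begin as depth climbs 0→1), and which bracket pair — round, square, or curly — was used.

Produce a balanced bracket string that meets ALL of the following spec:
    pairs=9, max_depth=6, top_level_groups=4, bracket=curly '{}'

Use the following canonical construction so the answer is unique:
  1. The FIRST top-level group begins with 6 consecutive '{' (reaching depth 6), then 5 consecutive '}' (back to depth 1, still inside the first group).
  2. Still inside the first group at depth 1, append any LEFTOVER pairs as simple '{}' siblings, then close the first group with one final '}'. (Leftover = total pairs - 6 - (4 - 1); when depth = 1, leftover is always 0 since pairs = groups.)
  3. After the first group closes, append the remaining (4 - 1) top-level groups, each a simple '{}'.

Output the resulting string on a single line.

Spec: pairs=9 depth=6 groups=4
Leftover pairs = 9 - 6 - (4-1) = 0
First group: deep chain of depth 6 + 0 sibling pairs
Remaining 3 groups: simple '{}' each

Answer: {{{{{{}}}}}}{}{}{}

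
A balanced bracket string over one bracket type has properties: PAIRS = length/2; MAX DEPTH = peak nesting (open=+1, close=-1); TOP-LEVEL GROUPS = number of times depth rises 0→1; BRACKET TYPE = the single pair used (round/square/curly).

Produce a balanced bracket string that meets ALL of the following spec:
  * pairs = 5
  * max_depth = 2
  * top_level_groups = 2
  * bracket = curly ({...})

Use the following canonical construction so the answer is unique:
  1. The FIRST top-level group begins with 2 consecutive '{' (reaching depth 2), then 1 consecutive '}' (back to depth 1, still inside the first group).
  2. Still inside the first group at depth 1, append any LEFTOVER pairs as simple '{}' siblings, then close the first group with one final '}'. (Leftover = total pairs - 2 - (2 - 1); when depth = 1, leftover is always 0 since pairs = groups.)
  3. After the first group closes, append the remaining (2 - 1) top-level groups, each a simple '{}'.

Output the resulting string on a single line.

Answer: {{}{}{}}{}

Derivation:
Spec: pairs=5 depth=2 groups=2
Leftover pairs = 5 - 2 - (2-1) = 2
First group: deep chain of depth 2 + 2 sibling pairs
Remaining 1 groups: simple '{}' each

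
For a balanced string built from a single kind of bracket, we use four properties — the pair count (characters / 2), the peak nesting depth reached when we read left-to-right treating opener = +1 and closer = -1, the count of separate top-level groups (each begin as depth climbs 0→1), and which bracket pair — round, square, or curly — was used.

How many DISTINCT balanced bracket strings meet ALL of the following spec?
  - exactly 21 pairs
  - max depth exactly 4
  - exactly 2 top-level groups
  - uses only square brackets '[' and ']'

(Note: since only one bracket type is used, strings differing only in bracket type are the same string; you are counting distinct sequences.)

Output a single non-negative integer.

Answer: 171591206

Derivation:
Spec: pairs=21 depth=4 groups=2
Count(depth <= 4) = 174474790
Count(depth <= 3) = 2883584
Count(depth == 4) = 174474790 - 2883584 = 171591206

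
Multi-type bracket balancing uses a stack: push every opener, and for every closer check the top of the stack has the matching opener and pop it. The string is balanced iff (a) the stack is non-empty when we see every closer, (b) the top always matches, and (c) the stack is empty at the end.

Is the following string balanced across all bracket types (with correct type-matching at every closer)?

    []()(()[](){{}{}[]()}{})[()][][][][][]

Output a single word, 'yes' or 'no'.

Answer: yes

Derivation:
pos 0: push '['; stack = [
pos 1: ']' matches '['; pop; stack = (empty)
pos 2: push '('; stack = (
pos 3: ')' matches '('; pop; stack = (empty)
pos 4: push '('; stack = (
pos 5: push '('; stack = ((
pos 6: ')' matches '('; pop; stack = (
pos 7: push '['; stack = ([
pos 8: ']' matches '['; pop; stack = (
pos 9: push '('; stack = ((
pos 10: ')' matches '('; pop; stack = (
pos 11: push '{'; stack = ({
pos 12: push '{'; stack = ({{
pos 13: '}' matches '{'; pop; stack = ({
pos 14: push '{'; stack = ({{
pos 15: '}' matches '{'; pop; stack = ({
pos 16: push '['; stack = ({[
pos 17: ']' matches '['; pop; stack = ({
pos 18: push '('; stack = ({(
pos 19: ')' matches '('; pop; stack = ({
pos 20: '}' matches '{'; pop; stack = (
pos 21: push '{'; stack = ({
pos 22: '}' matches '{'; pop; stack = (
pos 23: ')' matches '('; pop; stack = (empty)
pos 24: push '['; stack = [
pos 25: push '('; stack = [(
pos 26: ')' matches '('; pop; stack = [
pos 27: ']' matches '['; pop; stack = (empty)
pos 28: push '['; stack = [
pos 29: ']' matches '['; pop; stack = (empty)
pos 30: push '['; stack = [
pos 31: ']' matches '['; pop; stack = (empty)
pos 32: push '['; stack = [
pos 33: ']' matches '['; pop; stack = (empty)
pos 34: push '['; stack = [
pos 35: ']' matches '['; pop; stack = (empty)
pos 36: push '['; stack = [
pos 37: ']' matches '['; pop; stack = (empty)
end: stack empty → VALID
Verdict: properly nested → yes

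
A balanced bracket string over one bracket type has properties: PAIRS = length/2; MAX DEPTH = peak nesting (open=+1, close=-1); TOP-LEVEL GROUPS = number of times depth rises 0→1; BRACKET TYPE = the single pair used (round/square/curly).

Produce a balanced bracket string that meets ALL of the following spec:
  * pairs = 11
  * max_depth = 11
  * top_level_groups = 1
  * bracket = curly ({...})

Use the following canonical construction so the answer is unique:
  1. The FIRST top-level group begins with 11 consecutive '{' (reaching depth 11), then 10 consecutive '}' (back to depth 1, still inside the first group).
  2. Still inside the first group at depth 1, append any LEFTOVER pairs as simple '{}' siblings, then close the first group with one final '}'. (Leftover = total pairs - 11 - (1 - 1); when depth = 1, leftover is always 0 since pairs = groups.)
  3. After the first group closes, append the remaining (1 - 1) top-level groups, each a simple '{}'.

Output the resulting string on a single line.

Answer: {{{{{{{{{{{}}}}}}}}}}}

Derivation:
Spec: pairs=11 depth=11 groups=1
Leftover pairs = 11 - 11 - (1-1) = 0
First group: deep chain of depth 11 + 0 sibling pairs
Remaining 0 groups: simple '{}' each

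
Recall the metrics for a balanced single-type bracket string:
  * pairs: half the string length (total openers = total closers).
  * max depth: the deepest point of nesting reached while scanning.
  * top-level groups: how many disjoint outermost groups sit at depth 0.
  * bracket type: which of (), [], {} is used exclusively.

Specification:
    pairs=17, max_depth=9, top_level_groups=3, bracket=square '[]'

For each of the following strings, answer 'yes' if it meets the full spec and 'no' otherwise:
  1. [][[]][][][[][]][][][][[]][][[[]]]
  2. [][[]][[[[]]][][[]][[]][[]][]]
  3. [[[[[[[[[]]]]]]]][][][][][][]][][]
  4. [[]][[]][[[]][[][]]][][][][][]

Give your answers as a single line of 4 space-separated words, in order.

String 1 '[][[]][][][[][]][][][][[]][][[[]]]': depth seq [1 0 1 2 1 0 1 0 1 0 1 2 1 2 1 0 1 0 1 0 1 0 1 2 1 0 1 0 1 2 3 2 1 0]
  -> pairs=17 depth=3 groups=11 -> no
String 2 '[][[]][[[[]]][][[]][[]][[]][]]': depth seq [1 0 1 2 1 0 1 2 3 4 3 2 1 2 1 2 3 2 1 2 3 2 1 2 3 2 1 2 1 0]
  -> pairs=15 depth=4 groups=3 -> no
String 3 '[[[[[[[[[]]]]]]]][][][][][][]][][]': depth seq [1 2 3 4 5 6 7 8 9 8 7 6 5 4 3 2 1 2 1 2 1 2 1 2 1 2 1 2 1 0 1 0 1 0]
  -> pairs=17 depth=9 groups=3 -> yes
String 4 '[[]][[]][[[]][[][]]][][][][][]': depth seq [1 2 1 0 1 2 1 0 1 2 3 2 1 2 3 2 3 2 1 0 1 0 1 0 1 0 1 0 1 0]
  -> pairs=15 depth=3 groups=8 -> no

Answer: no no yes no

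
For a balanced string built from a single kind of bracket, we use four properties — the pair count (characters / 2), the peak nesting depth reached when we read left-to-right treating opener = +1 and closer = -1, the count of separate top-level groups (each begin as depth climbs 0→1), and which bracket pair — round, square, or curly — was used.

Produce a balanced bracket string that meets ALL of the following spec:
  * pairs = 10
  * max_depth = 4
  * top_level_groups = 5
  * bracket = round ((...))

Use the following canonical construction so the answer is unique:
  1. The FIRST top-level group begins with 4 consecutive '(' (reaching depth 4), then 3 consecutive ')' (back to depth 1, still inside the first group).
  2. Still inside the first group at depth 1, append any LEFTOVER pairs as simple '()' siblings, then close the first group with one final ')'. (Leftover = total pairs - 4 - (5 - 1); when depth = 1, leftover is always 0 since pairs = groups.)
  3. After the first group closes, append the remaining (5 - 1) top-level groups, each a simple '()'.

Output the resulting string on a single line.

Answer: (((()))()())()()()()

Derivation:
Spec: pairs=10 depth=4 groups=5
Leftover pairs = 10 - 4 - (5-1) = 2
First group: deep chain of depth 4 + 2 sibling pairs
Remaining 4 groups: simple '()' each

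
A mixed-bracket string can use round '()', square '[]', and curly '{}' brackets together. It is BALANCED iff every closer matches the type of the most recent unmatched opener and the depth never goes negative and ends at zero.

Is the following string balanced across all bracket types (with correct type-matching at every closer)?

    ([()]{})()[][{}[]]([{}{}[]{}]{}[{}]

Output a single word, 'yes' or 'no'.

pos 0: push '('; stack = (
pos 1: push '['; stack = ([
pos 2: push '('; stack = ([(
pos 3: ')' matches '('; pop; stack = ([
pos 4: ']' matches '['; pop; stack = (
pos 5: push '{'; stack = ({
pos 6: '}' matches '{'; pop; stack = (
pos 7: ')' matches '('; pop; stack = (empty)
pos 8: push '('; stack = (
pos 9: ')' matches '('; pop; stack = (empty)
pos 10: push '['; stack = [
pos 11: ']' matches '['; pop; stack = (empty)
pos 12: push '['; stack = [
pos 13: push '{'; stack = [{
pos 14: '}' matches '{'; pop; stack = [
pos 15: push '['; stack = [[
pos 16: ']' matches '['; pop; stack = [
pos 17: ']' matches '['; pop; stack = (empty)
pos 18: push '('; stack = (
pos 19: push '['; stack = ([
pos 20: push '{'; stack = ([{
pos 21: '}' matches '{'; pop; stack = ([
pos 22: push '{'; stack = ([{
pos 23: '}' matches '{'; pop; stack = ([
pos 24: push '['; stack = ([[
pos 25: ']' matches '['; pop; stack = ([
pos 26: push '{'; stack = ([{
pos 27: '}' matches '{'; pop; stack = ([
pos 28: ']' matches '['; pop; stack = (
pos 29: push '{'; stack = ({
pos 30: '}' matches '{'; pop; stack = (
pos 31: push '['; stack = ([
pos 32: push '{'; stack = ([{
pos 33: '}' matches '{'; pop; stack = ([
pos 34: ']' matches '['; pop; stack = (
end: stack still non-empty (() → INVALID
Verdict: unclosed openers at end: ( → no

Answer: no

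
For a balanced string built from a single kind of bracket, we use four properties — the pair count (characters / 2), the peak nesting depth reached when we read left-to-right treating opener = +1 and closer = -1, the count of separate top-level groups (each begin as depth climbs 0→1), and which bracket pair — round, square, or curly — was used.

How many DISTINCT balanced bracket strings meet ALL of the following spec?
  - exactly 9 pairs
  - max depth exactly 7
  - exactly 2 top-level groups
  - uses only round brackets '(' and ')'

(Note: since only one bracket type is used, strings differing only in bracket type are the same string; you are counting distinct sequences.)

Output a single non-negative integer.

Spec: pairs=9 depth=7 groups=2
Count(depth <= 7) = 1428
Count(depth <= 6) = 1404
Count(depth == 7) = 1428 - 1404 = 24

Answer: 24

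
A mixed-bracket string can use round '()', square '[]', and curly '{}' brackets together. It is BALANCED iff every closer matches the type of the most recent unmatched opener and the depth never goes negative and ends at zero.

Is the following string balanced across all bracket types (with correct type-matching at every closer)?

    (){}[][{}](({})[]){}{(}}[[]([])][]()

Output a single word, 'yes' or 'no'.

pos 0: push '('; stack = (
pos 1: ')' matches '('; pop; stack = (empty)
pos 2: push '{'; stack = {
pos 3: '}' matches '{'; pop; stack = (empty)
pos 4: push '['; stack = [
pos 5: ']' matches '['; pop; stack = (empty)
pos 6: push '['; stack = [
pos 7: push '{'; stack = [{
pos 8: '}' matches '{'; pop; stack = [
pos 9: ']' matches '['; pop; stack = (empty)
pos 10: push '('; stack = (
pos 11: push '('; stack = ((
pos 12: push '{'; stack = (({
pos 13: '}' matches '{'; pop; stack = ((
pos 14: ')' matches '('; pop; stack = (
pos 15: push '['; stack = ([
pos 16: ']' matches '['; pop; stack = (
pos 17: ')' matches '('; pop; stack = (empty)
pos 18: push '{'; stack = {
pos 19: '}' matches '{'; pop; stack = (empty)
pos 20: push '{'; stack = {
pos 21: push '('; stack = {(
pos 22: saw closer '}' but top of stack is '(' (expected ')') → INVALID
Verdict: type mismatch at position 22: '}' closes '(' → no

Answer: no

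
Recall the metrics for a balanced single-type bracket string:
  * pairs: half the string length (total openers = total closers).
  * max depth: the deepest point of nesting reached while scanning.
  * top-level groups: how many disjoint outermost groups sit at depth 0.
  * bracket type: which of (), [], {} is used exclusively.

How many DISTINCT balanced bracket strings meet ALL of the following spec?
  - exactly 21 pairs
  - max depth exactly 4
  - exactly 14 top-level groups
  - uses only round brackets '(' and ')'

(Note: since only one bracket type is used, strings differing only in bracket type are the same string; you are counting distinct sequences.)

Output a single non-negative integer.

Spec: pairs=21 depth=4 groups=14
Count(depth <= 4) = 560520
Count(depth <= 3) = 425476
Count(depth == 4) = 560520 - 425476 = 135044

Answer: 135044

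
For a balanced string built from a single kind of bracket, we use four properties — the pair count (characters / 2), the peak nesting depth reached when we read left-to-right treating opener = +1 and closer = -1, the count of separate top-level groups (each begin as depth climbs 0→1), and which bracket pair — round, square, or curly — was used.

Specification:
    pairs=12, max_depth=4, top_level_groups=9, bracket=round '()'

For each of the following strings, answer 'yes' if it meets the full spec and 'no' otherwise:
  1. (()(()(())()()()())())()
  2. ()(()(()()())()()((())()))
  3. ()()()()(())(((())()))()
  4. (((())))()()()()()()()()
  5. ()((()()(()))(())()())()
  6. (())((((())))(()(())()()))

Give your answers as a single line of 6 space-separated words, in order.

Answer: no no no yes no no

Derivation:
String 1 '(()(()(())()()()())())()': depth seq [1 2 1 2 3 2 3 4 3 2 3 2 3 2 3 2 3 2 1 2 1 0 1 0]
  -> pairs=12 depth=4 groups=2 -> no
String 2 '()(()(()()())()()((())()))': depth seq [1 0 1 2 1 2 3 2 3 2 3 2 1 2 1 2 1 2 3 4 3 2 3 2 1 0]
  -> pairs=13 depth=4 groups=2 -> no
String 3 '()()()()(())(((())()))()': depth seq [1 0 1 0 1 0 1 0 1 2 1 0 1 2 3 4 3 2 3 2 1 0 1 0]
  -> pairs=12 depth=4 groups=7 -> no
String 4 '(((())))()()()()()()()()': depth seq [1 2 3 4 3 2 1 0 1 0 1 0 1 0 1 0 1 0 1 0 1 0 1 0]
  -> pairs=12 depth=4 groups=9 -> yes
String 5 '()((()()(()))(())()())()': depth seq [1 0 1 2 3 2 3 2 3 4 3 2 1 2 3 2 1 2 1 2 1 0 1 0]
  -> pairs=12 depth=4 groups=3 -> no
String 6 '(())((((())))(()(())()()))': depth seq [1 2 1 0 1 2 3 4 5 4 3 2 1 2 3 2 3 4 3 2 3 2 3 2 1 0]
  -> pairs=13 depth=5 groups=2 -> no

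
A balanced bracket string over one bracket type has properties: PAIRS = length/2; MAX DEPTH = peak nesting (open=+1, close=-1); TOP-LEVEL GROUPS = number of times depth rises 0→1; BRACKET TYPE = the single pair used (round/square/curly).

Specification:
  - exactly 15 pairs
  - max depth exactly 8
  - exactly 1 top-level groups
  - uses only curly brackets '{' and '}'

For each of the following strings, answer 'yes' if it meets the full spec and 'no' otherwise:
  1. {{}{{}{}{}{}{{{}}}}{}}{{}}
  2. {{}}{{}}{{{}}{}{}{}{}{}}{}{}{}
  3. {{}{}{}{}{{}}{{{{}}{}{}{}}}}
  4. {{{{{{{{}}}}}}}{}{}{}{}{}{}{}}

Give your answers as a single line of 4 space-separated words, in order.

Answer: no no no yes

Derivation:
String 1 '{{}{{}{}{}{}{{{}}}}{}}{{}}': depth seq [1 2 1 2 3 2 3 2 3 2 3 2 3 4 5 4 3 2 1 2 1 0 1 2 1 0]
  -> pairs=13 depth=5 groups=2 -> no
String 2 '{{}}{{}}{{{}}{}{}{}{}{}}{}{}{}': depth seq [1 2 1 0 1 2 1 0 1 2 3 2 1 2 1 2 1 2 1 2 1 2 1 0 1 0 1 0 1 0]
  -> pairs=15 depth=3 groups=6 -> no
String 3 '{{}{}{}{}{{}}{{{{}}{}{}{}}}}': depth seq [1 2 1 2 1 2 1 2 1 2 3 2 1 2 3 4 5 4 3 4 3 4 3 4 3 2 1 0]
  -> pairs=14 depth=5 groups=1 -> no
String 4 '{{{{{{{{}}}}}}}{}{}{}{}{}{}{}}': depth seq [1 2 3 4 5 6 7 8 7 6 5 4 3 2 1 2 1 2 1 2 1 2 1 2 1 2 1 2 1 0]
  -> pairs=15 depth=8 groups=1 -> yes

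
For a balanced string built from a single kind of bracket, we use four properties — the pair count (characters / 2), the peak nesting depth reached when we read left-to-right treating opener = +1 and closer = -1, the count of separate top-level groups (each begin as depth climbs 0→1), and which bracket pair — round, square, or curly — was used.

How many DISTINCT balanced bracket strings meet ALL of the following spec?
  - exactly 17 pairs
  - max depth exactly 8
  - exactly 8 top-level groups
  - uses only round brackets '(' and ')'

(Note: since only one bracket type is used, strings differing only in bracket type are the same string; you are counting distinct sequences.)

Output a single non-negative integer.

Spec: pairs=17 depth=8 groups=8
Count(depth <= 8) = 961216
Count(depth <= 7) = 959392
Count(depth == 8) = 961216 - 959392 = 1824

Answer: 1824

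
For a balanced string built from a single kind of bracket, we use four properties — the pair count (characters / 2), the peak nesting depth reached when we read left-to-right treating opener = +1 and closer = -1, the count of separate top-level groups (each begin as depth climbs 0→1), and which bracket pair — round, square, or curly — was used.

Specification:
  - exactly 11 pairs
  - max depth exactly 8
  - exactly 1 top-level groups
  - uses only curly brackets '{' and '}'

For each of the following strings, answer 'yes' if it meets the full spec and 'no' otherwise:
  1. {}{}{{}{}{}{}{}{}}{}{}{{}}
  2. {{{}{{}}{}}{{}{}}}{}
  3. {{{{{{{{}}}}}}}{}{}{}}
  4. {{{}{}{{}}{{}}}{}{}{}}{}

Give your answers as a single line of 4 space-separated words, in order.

Answer: no no yes no

Derivation:
String 1 '{}{}{{}{}{}{}{}{}}{}{}{{}}': depth seq [1 0 1 0 1 2 1 2 1 2 1 2 1 2 1 2 1 0 1 0 1 0 1 2 1 0]
  -> pairs=13 depth=2 groups=6 -> no
String 2 '{{{}{{}}{}}{{}{}}}{}': depth seq [1 2 3 2 3 4 3 2 3 2 1 2 3 2 3 2 1 0 1 0]
  -> pairs=10 depth=4 groups=2 -> no
String 3 '{{{{{{{{}}}}}}}{}{}{}}': depth seq [1 2 3 4 5 6 7 8 7 6 5 4 3 2 1 2 1 2 1 2 1 0]
  -> pairs=11 depth=8 groups=1 -> yes
String 4 '{{{}{}{{}}{{}}}{}{}{}}{}': depth seq [1 2 3 2 3 2 3 4 3 2 3 4 3 2 1 2 1 2 1 2 1 0 1 0]
  -> pairs=12 depth=4 groups=2 -> no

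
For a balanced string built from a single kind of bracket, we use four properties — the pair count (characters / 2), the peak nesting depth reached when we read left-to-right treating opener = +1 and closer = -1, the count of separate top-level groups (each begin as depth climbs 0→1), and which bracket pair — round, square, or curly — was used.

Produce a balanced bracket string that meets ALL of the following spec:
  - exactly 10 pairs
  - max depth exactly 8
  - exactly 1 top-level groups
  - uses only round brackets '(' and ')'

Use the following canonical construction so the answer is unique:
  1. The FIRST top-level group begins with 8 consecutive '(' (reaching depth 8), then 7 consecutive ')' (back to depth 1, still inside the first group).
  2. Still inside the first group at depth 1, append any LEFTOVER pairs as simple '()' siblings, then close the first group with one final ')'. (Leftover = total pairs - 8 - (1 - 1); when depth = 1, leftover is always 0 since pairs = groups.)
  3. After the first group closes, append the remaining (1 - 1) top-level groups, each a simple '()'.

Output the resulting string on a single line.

Spec: pairs=10 depth=8 groups=1
Leftover pairs = 10 - 8 - (1-1) = 2
First group: deep chain of depth 8 + 2 sibling pairs
Remaining 0 groups: simple '()' each

Answer: (((((((()))))))()())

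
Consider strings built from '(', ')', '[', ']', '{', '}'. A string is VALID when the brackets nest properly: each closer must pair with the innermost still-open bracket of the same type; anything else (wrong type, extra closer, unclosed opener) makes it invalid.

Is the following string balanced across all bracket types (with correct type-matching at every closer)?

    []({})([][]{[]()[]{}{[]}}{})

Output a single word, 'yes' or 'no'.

Answer: yes

Derivation:
pos 0: push '['; stack = [
pos 1: ']' matches '['; pop; stack = (empty)
pos 2: push '('; stack = (
pos 3: push '{'; stack = ({
pos 4: '}' matches '{'; pop; stack = (
pos 5: ')' matches '('; pop; stack = (empty)
pos 6: push '('; stack = (
pos 7: push '['; stack = ([
pos 8: ']' matches '['; pop; stack = (
pos 9: push '['; stack = ([
pos 10: ']' matches '['; pop; stack = (
pos 11: push '{'; stack = ({
pos 12: push '['; stack = ({[
pos 13: ']' matches '['; pop; stack = ({
pos 14: push '('; stack = ({(
pos 15: ')' matches '('; pop; stack = ({
pos 16: push '['; stack = ({[
pos 17: ']' matches '['; pop; stack = ({
pos 18: push '{'; stack = ({{
pos 19: '}' matches '{'; pop; stack = ({
pos 20: push '{'; stack = ({{
pos 21: push '['; stack = ({{[
pos 22: ']' matches '['; pop; stack = ({{
pos 23: '}' matches '{'; pop; stack = ({
pos 24: '}' matches '{'; pop; stack = (
pos 25: push '{'; stack = ({
pos 26: '}' matches '{'; pop; stack = (
pos 27: ')' matches '('; pop; stack = (empty)
end: stack empty → VALID
Verdict: properly nested → yes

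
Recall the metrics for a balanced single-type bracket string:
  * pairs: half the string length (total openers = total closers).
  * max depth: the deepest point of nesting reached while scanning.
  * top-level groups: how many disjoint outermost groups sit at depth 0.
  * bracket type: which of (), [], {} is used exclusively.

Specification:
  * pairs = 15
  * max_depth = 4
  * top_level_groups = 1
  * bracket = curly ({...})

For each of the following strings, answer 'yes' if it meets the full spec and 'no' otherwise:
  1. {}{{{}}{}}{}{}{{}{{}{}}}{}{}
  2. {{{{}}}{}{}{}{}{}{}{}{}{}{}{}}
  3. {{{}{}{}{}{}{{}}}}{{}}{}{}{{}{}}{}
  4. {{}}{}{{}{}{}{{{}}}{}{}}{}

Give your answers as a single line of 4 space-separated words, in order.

String 1 '{}{{{}}{}}{}{}{{}{{}{}}}{}{}': depth seq [1 0 1 2 3 2 1 2 1 0 1 0 1 0 1 2 1 2 3 2 3 2 1 0 1 0 1 0]
  -> pairs=14 depth=3 groups=7 -> no
String 2 '{{{{}}}{}{}{}{}{}{}{}{}{}{}{}}': depth seq [1 2 3 4 3 2 1 2 1 2 1 2 1 2 1 2 1 2 1 2 1 2 1 2 1 2 1 2 1 0]
  -> pairs=15 depth=4 groups=1 -> yes
String 3 '{{{}{}{}{}{}{{}}}}{{}}{}{}{{}{}}{}': depth seq [1 2 3 2 3 2 3 2 3 2 3 2 3 4 3 2 1 0 1 2 1 0 1 0 1 0 1 2 1 2 1 0 1 0]
  -> pairs=17 depth=4 groups=6 -> no
String 4 '{{}}{}{{}{}{}{{{}}}{}{}}{}': depth seq [1 2 1 0 1 0 1 2 1 2 1 2 1 2 3 4 3 2 1 2 1 2 1 0 1 0]
  -> pairs=13 depth=4 groups=4 -> no

Answer: no yes no no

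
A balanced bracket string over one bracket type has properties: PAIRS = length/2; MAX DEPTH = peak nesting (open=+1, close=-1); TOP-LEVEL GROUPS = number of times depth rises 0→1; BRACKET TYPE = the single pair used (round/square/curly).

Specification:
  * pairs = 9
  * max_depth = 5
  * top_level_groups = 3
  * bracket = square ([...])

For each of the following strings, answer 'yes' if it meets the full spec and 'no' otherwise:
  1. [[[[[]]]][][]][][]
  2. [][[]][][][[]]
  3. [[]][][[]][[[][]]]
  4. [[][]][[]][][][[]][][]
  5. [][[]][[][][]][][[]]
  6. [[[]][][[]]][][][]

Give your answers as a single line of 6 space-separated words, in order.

String 1 '[[[[[]]]][][]][][]': depth seq [1 2 3 4 5 4 3 2 1 2 1 2 1 0 1 0 1 0]
  -> pairs=9 depth=5 groups=3 -> yes
String 2 '[][[]][][][[]]': depth seq [1 0 1 2 1 0 1 0 1 0 1 2 1 0]
  -> pairs=7 depth=2 groups=5 -> no
String 3 '[[]][][[]][[[][]]]': depth seq [1 2 1 0 1 0 1 2 1 0 1 2 3 2 3 2 1 0]
  -> pairs=9 depth=3 groups=4 -> no
String 4 '[[][]][[]][][][[]][][]': depth seq [1 2 1 2 1 0 1 2 1 0 1 0 1 0 1 2 1 0 1 0 1 0]
  -> pairs=11 depth=2 groups=7 -> no
String 5 '[][[]][[][][]][][[]]': depth seq [1 0 1 2 1 0 1 2 1 2 1 2 1 0 1 0 1 2 1 0]
  -> pairs=10 depth=2 groups=5 -> no
String 6 '[[[]][][[]]][][][]': depth seq [1 2 3 2 1 2 1 2 3 2 1 0 1 0 1 0 1 0]
  -> pairs=9 depth=3 groups=4 -> no

Answer: yes no no no no no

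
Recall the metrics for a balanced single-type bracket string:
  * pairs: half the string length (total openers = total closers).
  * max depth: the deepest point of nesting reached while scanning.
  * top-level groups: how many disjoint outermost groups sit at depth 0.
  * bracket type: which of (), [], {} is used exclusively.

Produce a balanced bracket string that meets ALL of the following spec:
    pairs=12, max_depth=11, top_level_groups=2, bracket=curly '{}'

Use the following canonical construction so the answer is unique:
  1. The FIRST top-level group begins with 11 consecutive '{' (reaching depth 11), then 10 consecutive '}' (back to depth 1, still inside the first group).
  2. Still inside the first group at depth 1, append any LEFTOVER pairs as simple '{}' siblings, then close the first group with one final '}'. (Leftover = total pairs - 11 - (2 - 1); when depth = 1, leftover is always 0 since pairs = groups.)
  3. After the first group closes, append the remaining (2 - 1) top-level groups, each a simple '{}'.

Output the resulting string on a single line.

Spec: pairs=12 depth=11 groups=2
Leftover pairs = 12 - 11 - (2-1) = 0
First group: deep chain of depth 11 + 0 sibling pairs
Remaining 1 groups: simple '{}' each

Answer: {{{{{{{{{{{}}}}}}}}}}}{}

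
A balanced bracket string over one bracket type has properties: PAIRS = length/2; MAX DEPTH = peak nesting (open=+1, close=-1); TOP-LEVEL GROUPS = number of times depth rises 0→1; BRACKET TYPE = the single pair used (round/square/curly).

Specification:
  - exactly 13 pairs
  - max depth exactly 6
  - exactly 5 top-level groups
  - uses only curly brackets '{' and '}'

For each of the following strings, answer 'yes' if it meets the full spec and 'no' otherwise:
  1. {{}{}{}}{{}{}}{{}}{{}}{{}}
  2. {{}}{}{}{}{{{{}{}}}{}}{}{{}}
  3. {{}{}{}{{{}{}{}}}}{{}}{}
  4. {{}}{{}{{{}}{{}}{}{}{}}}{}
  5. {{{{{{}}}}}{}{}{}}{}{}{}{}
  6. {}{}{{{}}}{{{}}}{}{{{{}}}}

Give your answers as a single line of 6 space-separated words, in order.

String 1 '{{}{}{}}{{}{}}{{}}{{}}{{}}': depth seq [1 2 1 2 1 2 1 0 1 2 1 2 1 0 1 2 1 0 1 2 1 0 1 2 1 0]
  -> pairs=13 depth=2 groups=5 -> no
String 2 '{{}}{}{}{}{{{{}{}}}{}}{}{{}}': depth seq [1 2 1 0 1 0 1 0 1 0 1 2 3 4 3 4 3 2 1 2 1 0 1 0 1 2 1 0]
  -> pairs=14 depth=4 groups=7 -> no
String 3 '{{}{}{}{{{}{}{}}}}{{}}{}': depth seq [1 2 1 2 1 2 1 2 3 4 3 4 3 4 3 2 1 0 1 2 1 0 1 0]
  -> pairs=12 depth=4 groups=3 -> no
String 4 '{{}}{{}{{{}}{{}}{}{}{}}}{}': depth seq [1 2 1 0 1 2 1 2 3 4 3 2 3 4 3 2 3 2 3 2 3 2 1 0 1 0]
  -> pairs=13 depth=4 groups=3 -> no
String 5 '{{{{{{}}}}}{}{}{}}{}{}{}{}': depth seq [1 2 3 4 5 6 5 4 3 2 1 2 1 2 1 2 1 0 1 0 1 0 1 0 1 0]
  -> pairs=13 depth=6 groups=5 -> yes
String 6 '{}{}{{{}}}{{{}}}{}{{{{}}}}': depth seq [1 0 1 0 1 2 3 2 1 0 1 2 3 2 1 0 1 0 1 2 3 4 3 2 1 0]
  -> pairs=13 depth=4 groups=6 -> no

Answer: no no no no yes no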